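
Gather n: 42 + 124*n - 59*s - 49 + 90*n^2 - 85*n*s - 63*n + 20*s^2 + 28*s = 90*n^2 + n*(61 - 85*s) + 20*s^2 - 31*s - 7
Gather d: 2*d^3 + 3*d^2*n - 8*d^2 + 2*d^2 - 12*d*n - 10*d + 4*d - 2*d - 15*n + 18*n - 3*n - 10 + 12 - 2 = 2*d^3 + d^2*(3*n - 6) + d*(-12*n - 8)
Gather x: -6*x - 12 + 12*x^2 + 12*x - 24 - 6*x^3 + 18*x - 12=-6*x^3 + 12*x^2 + 24*x - 48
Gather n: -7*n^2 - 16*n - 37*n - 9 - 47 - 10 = -7*n^2 - 53*n - 66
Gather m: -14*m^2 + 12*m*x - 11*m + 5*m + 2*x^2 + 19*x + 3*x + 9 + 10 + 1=-14*m^2 + m*(12*x - 6) + 2*x^2 + 22*x + 20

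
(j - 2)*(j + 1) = j^2 - j - 2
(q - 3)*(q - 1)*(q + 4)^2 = q^4 + 4*q^3 - 13*q^2 - 40*q + 48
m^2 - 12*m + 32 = (m - 8)*(m - 4)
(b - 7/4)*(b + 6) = b^2 + 17*b/4 - 21/2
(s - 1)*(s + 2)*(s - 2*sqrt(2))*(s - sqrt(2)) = s^4 - 3*sqrt(2)*s^3 + s^3 - 3*sqrt(2)*s^2 + 2*s^2 + 4*s + 6*sqrt(2)*s - 8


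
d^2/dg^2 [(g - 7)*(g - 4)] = 2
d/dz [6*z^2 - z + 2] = 12*z - 1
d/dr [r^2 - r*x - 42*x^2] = 2*r - x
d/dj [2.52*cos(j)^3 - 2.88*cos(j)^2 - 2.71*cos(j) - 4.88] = (-7.56*cos(j)^2 + 5.76*cos(j) + 2.71)*sin(j)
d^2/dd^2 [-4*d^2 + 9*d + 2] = -8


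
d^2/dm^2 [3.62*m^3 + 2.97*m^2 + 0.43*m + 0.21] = 21.72*m + 5.94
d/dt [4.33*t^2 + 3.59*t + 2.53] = 8.66*t + 3.59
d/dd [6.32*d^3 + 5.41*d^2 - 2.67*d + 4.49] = 18.96*d^2 + 10.82*d - 2.67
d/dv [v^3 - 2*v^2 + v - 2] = 3*v^2 - 4*v + 1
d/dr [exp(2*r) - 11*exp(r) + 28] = (2*exp(r) - 11)*exp(r)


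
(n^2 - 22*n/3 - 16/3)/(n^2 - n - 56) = (n + 2/3)/(n + 7)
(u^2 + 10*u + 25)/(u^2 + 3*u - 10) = (u + 5)/(u - 2)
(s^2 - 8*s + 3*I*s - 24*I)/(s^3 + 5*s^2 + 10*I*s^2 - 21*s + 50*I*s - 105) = (s - 8)/(s^2 + s*(5 + 7*I) + 35*I)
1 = 1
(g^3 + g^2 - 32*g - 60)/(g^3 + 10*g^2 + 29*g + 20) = (g^2 - 4*g - 12)/(g^2 + 5*g + 4)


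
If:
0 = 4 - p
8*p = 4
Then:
No Solution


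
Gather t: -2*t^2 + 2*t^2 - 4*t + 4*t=0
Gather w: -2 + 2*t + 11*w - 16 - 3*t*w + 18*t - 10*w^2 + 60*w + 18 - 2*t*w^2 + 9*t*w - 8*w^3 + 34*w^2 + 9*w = 20*t - 8*w^3 + w^2*(24 - 2*t) + w*(6*t + 80)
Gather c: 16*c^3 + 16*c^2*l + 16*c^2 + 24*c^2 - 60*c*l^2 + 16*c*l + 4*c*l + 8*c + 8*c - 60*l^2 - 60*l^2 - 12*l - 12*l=16*c^3 + c^2*(16*l + 40) + c*(-60*l^2 + 20*l + 16) - 120*l^2 - 24*l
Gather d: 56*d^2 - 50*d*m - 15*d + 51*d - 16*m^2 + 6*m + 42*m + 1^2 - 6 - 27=56*d^2 + d*(36 - 50*m) - 16*m^2 + 48*m - 32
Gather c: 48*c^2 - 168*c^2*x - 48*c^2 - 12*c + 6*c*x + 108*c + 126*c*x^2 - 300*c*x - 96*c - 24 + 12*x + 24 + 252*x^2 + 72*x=-168*c^2*x + c*(126*x^2 - 294*x) + 252*x^2 + 84*x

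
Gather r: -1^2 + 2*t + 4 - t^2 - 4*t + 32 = -t^2 - 2*t + 35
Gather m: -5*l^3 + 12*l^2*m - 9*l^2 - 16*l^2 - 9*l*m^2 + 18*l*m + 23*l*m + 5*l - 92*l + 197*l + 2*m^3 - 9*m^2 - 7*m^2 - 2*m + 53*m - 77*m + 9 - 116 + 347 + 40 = -5*l^3 - 25*l^2 + 110*l + 2*m^3 + m^2*(-9*l - 16) + m*(12*l^2 + 41*l - 26) + 280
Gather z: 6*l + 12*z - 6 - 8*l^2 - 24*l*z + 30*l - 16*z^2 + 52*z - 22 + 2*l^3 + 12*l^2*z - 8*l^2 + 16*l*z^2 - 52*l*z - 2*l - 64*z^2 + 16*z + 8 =2*l^3 - 16*l^2 + 34*l + z^2*(16*l - 80) + z*(12*l^2 - 76*l + 80) - 20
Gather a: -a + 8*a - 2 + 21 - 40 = 7*a - 21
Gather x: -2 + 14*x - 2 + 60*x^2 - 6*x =60*x^2 + 8*x - 4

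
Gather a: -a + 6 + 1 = 7 - a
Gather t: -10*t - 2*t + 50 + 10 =60 - 12*t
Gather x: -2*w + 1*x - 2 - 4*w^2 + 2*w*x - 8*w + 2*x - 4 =-4*w^2 - 10*w + x*(2*w + 3) - 6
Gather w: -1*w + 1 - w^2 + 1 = -w^2 - w + 2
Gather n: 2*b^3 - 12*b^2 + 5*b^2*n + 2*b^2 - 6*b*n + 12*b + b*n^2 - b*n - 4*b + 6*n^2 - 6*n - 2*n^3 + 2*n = 2*b^3 - 10*b^2 + 8*b - 2*n^3 + n^2*(b + 6) + n*(5*b^2 - 7*b - 4)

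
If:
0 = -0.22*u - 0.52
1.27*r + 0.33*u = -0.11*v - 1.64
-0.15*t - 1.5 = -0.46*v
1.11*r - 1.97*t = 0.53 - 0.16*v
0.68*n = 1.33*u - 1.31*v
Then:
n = -10.56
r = -0.94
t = -0.55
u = -2.36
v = 3.08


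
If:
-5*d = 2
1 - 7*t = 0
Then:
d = -2/5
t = 1/7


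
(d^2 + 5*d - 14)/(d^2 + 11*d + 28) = (d - 2)/(d + 4)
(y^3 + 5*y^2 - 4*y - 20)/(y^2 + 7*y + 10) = y - 2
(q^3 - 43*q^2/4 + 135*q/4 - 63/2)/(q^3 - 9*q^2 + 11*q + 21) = (4*q^2 - 31*q + 42)/(4*(q^2 - 6*q - 7))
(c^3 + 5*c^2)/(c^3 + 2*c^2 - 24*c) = c*(c + 5)/(c^2 + 2*c - 24)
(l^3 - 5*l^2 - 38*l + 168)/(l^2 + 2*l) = (l^3 - 5*l^2 - 38*l + 168)/(l*(l + 2))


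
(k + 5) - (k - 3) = 8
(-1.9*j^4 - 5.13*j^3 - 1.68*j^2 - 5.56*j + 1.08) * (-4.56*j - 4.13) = 8.664*j^5 + 31.2398*j^4 + 28.8477*j^3 + 32.292*j^2 + 18.038*j - 4.4604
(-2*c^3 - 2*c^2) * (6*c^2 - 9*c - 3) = -12*c^5 + 6*c^4 + 24*c^3 + 6*c^2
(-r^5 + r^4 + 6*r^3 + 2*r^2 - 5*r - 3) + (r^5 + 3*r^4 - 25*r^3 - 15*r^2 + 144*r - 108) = 4*r^4 - 19*r^3 - 13*r^2 + 139*r - 111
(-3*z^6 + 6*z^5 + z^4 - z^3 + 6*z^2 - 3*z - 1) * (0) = 0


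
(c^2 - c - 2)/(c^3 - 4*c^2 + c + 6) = 1/(c - 3)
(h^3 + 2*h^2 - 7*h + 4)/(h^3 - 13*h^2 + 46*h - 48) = (h^3 + 2*h^2 - 7*h + 4)/(h^3 - 13*h^2 + 46*h - 48)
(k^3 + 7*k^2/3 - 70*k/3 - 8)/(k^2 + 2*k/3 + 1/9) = 3*(k^2 + 2*k - 24)/(3*k + 1)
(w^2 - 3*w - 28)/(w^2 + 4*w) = (w - 7)/w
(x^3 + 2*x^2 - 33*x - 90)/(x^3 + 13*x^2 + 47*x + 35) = (x^2 - 3*x - 18)/(x^2 + 8*x + 7)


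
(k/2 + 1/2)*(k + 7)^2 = k^3/2 + 15*k^2/2 + 63*k/2 + 49/2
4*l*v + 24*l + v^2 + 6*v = (4*l + v)*(v + 6)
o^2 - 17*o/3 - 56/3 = (o - 8)*(o + 7/3)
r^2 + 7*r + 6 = (r + 1)*(r + 6)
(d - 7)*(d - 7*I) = d^2 - 7*d - 7*I*d + 49*I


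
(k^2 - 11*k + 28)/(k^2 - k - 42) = (k - 4)/(k + 6)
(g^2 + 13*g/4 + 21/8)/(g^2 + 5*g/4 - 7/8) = (2*g + 3)/(2*g - 1)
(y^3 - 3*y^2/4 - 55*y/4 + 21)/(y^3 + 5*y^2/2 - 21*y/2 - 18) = (4*y - 7)/(2*(2*y + 3))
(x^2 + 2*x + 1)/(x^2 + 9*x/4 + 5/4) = 4*(x + 1)/(4*x + 5)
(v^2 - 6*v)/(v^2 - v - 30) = v/(v + 5)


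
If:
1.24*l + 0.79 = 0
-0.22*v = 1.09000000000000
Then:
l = -0.64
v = -4.95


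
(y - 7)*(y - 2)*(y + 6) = y^3 - 3*y^2 - 40*y + 84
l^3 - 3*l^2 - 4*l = l*(l - 4)*(l + 1)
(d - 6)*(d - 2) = d^2 - 8*d + 12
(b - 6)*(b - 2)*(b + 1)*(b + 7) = b^4 - 45*b^2 + 40*b + 84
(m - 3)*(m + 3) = m^2 - 9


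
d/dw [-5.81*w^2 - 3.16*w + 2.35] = -11.62*w - 3.16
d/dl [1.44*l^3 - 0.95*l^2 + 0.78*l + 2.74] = 4.32*l^2 - 1.9*l + 0.78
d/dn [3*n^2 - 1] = 6*n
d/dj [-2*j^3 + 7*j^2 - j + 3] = -6*j^2 + 14*j - 1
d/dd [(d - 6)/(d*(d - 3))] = (-d^2 + 12*d - 18)/(d^2*(d^2 - 6*d + 9))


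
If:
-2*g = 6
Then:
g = -3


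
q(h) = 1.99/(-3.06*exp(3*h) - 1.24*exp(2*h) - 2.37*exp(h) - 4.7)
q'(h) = 1.99*(9.18*exp(3*h) + 2.48*exp(2*h) + 2.37*exp(h))/(-3.06*exp(3*h) - 1.24*exp(2*h) - 2.37*exp(h) - 4.7)^2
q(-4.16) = -0.42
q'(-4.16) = 0.00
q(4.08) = -0.00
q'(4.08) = 0.00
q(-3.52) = -0.42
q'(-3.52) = 0.01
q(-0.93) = -0.33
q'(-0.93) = 0.10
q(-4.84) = -0.42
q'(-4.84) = 0.00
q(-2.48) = -0.41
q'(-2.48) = 0.02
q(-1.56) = -0.38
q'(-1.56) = 0.05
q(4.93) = -0.00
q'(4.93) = 0.00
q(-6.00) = -0.42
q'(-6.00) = 0.00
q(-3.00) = -0.41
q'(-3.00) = 0.01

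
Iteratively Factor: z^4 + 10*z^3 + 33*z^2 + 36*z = (z)*(z^3 + 10*z^2 + 33*z + 36) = z*(z + 3)*(z^2 + 7*z + 12) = z*(z + 3)^2*(z + 4)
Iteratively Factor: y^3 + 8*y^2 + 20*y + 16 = (y + 2)*(y^2 + 6*y + 8) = (y + 2)^2*(y + 4)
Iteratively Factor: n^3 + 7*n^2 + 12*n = (n + 3)*(n^2 + 4*n) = (n + 3)*(n + 4)*(n)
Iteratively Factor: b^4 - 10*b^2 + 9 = (b + 1)*(b^3 - b^2 - 9*b + 9) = (b - 1)*(b + 1)*(b^2 - 9) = (b - 1)*(b + 1)*(b + 3)*(b - 3)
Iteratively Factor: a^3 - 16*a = (a)*(a^2 - 16) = a*(a - 4)*(a + 4)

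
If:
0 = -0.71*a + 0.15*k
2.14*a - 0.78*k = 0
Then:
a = 0.00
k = 0.00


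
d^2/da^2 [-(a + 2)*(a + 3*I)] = -2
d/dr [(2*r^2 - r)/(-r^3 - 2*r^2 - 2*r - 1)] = (2*r^4 - 2*r^3 - 6*r^2 - 4*r + 1)/(r^6 + 4*r^5 + 8*r^4 + 10*r^3 + 8*r^2 + 4*r + 1)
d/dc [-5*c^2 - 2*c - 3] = -10*c - 2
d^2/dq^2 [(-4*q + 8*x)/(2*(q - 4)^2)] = 4*(-q + 6*x - 8)/(q - 4)^4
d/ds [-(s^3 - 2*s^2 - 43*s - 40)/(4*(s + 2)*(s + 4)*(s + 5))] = (-13*s^2 - 32*s + 8)/(4*(s^4 + 12*s^3 + 52*s^2 + 96*s + 64))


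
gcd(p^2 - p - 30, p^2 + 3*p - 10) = p + 5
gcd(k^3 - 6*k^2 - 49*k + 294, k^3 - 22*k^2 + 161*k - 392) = k - 7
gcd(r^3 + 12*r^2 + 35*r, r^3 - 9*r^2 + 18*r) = r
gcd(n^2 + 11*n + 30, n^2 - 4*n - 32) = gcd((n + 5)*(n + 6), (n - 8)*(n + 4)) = 1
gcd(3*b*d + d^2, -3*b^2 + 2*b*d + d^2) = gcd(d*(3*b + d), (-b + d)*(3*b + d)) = 3*b + d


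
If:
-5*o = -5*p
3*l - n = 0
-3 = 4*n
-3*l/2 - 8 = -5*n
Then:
No Solution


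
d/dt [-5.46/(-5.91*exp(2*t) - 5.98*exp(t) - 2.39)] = (-64.5372*exp(t) - 32.6508)*exp(t)/(5.91*exp(2*t) + 5.98*exp(t) + 2.39)^2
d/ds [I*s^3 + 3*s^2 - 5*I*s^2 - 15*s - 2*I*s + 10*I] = 3*I*s^2 + s*(6 - 10*I) - 15 - 2*I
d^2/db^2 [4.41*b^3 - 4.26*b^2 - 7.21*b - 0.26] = 26.46*b - 8.52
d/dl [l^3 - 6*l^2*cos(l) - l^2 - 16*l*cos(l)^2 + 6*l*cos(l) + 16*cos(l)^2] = 6*l^2*sin(l) + 3*l^2 - 6*l*sin(l) + 16*l*sin(2*l) - 12*l*cos(l) - 2*l - 16*sin(2*l) - 16*cos(l)^2 + 6*cos(l)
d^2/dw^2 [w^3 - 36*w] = 6*w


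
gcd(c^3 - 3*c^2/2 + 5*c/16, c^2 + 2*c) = c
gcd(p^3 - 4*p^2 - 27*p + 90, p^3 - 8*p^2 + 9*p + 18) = p^2 - 9*p + 18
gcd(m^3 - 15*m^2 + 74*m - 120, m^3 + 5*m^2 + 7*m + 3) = 1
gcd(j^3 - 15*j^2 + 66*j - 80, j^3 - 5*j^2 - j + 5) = j - 5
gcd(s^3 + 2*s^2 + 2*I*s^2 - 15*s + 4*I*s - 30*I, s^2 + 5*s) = s + 5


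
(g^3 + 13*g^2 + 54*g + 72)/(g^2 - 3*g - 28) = (g^2 + 9*g + 18)/(g - 7)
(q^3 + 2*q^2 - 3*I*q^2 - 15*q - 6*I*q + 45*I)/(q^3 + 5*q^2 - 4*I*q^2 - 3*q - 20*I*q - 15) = (q - 3)/(q - I)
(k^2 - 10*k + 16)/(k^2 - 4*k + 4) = (k - 8)/(k - 2)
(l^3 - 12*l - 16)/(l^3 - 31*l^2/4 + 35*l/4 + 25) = 4*(l^2 + 4*l + 4)/(4*l^2 - 15*l - 25)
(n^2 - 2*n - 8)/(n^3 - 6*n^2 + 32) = 1/(n - 4)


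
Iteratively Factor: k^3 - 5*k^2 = (k)*(k^2 - 5*k) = k*(k - 5)*(k)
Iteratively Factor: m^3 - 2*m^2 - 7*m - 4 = (m + 1)*(m^2 - 3*m - 4) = (m - 4)*(m + 1)*(m + 1)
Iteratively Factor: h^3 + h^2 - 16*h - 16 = (h + 4)*(h^2 - 3*h - 4) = (h + 1)*(h + 4)*(h - 4)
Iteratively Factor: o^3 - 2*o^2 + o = (o)*(o^2 - 2*o + 1) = o*(o - 1)*(o - 1)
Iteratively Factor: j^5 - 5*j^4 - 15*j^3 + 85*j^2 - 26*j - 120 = (j + 1)*(j^4 - 6*j^3 - 9*j^2 + 94*j - 120) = (j - 2)*(j + 1)*(j^3 - 4*j^2 - 17*j + 60) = (j - 2)*(j + 1)*(j + 4)*(j^2 - 8*j + 15) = (j - 3)*(j - 2)*(j + 1)*(j + 4)*(j - 5)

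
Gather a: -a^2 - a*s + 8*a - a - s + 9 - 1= -a^2 + a*(7 - s) - s + 8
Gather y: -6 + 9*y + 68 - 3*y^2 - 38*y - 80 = -3*y^2 - 29*y - 18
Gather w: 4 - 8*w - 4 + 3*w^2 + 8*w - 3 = 3*w^2 - 3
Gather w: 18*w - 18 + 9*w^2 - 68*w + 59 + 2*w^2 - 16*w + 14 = 11*w^2 - 66*w + 55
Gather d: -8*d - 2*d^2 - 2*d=-2*d^2 - 10*d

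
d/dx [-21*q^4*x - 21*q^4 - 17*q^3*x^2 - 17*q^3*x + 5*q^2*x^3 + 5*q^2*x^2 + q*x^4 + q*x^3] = q*(-21*q^3 - 34*q^2*x - 17*q^2 + 15*q*x^2 + 10*q*x + 4*x^3 + 3*x^2)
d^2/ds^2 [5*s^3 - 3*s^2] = 30*s - 6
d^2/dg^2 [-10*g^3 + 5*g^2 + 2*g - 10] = 10 - 60*g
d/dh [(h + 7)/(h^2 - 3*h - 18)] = (h^2 - 3*h - (h + 7)*(2*h - 3) - 18)/(-h^2 + 3*h + 18)^2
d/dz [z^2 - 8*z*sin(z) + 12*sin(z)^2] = -8*z*cos(z) + 2*z - 8*sin(z) + 12*sin(2*z)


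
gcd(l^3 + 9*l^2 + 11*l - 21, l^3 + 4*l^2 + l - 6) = l^2 + 2*l - 3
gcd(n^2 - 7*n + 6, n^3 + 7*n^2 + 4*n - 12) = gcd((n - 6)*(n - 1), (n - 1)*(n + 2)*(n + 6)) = n - 1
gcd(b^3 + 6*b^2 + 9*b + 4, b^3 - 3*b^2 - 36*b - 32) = b^2 + 5*b + 4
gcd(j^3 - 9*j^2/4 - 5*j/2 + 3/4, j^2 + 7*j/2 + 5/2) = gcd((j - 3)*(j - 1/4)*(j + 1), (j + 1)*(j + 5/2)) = j + 1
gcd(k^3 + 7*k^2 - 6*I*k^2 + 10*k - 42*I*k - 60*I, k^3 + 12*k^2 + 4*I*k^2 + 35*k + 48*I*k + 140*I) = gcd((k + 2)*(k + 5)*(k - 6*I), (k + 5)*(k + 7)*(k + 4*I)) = k + 5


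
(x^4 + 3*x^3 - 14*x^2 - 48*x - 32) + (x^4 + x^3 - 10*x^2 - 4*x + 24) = 2*x^4 + 4*x^3 - 24*x^2 - 52*x - 8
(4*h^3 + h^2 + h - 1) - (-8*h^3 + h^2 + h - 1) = 12*h^3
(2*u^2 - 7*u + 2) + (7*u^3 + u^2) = 7*u^3 + 3*u^2 - 7*u + 2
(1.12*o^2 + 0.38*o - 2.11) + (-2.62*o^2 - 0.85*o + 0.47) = -1.5*o^2 - 0.47*o - 1.64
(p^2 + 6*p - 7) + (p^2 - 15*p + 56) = 2*p^2 - 9*p + 49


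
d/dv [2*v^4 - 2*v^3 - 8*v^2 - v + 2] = 8*v^3 - 6*v^2 - 16*v - 1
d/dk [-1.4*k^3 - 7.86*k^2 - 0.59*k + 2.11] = -4.2*k^2 - 15.72*k - 0.59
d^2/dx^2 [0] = 0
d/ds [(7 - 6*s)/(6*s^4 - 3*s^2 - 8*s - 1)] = 2*(-18*s^4 + 9*s^2 + 24*s - (6*s - 7)*(-12*s^3 + 3*s + 4) + 3)/(-6*s^4 + 3*s^2 + 8*s + 1)^2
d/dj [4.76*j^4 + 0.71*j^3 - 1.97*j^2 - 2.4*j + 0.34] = 19.04*j^3 + 2.13*j^2 - 3.94*j - 2.4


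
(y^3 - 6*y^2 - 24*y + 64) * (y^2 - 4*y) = y^5 - 10*y^4 + 160*y^2 - 256*y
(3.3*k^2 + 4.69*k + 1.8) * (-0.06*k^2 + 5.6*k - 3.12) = -0.198*k^4 + 18.1986*k^3 + 15.86*k^2 - 4.5528*k - 5.616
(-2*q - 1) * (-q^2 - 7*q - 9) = 2*q^3 + 15*q^2 + 25*q + 9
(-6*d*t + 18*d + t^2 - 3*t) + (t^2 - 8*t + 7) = -6*d*t + 18*d + 2*t^2 - 11*t + 7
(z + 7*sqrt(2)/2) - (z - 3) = 3 + 7*sqrt(2)/2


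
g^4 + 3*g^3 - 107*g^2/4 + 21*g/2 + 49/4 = (g - 7/2)*(g - 1)*(g + 1/2)*(g + 7)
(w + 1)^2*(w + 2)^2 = w^4 + 6*w^3 + 13*w^2 + 12*w + 4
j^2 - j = j*(j - 1)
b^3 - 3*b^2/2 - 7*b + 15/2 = (b - 3)*(b - 1)*(b + 5/2)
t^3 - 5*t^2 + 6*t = t*(t - 3)*(t - 2)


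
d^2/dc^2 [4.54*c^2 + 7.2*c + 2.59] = 9.08000000000000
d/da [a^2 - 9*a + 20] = 2*a - 9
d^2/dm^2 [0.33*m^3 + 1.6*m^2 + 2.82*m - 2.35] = 1.98*m + 3.2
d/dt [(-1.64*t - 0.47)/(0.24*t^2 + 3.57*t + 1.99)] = (0.3936*t^2 + 0.2256*t - 1.5857)/(0.0576*t^4 + 1.7136*t^3 + 13.7001*t^2 + 14.2086*t + 3.9601)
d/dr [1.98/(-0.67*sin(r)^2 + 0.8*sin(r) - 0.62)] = (2.6532*sin(r) - 1.584)*cos(r)/(0.67*sin(r)^2 - 0.8*sin(r) + 0.62)^2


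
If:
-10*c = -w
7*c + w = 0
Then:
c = 0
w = 0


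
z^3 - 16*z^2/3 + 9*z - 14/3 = (z - 7/3)*(z - 2)*(z - 1)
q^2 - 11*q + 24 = (q - 8)*(q - 3)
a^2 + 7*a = a*(a + 7)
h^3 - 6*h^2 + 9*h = h*(h - 3)^2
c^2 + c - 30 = (c - 5)*(c + 6)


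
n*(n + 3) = n^2 + 3*n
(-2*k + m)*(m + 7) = -2*k*m - 14*k + m^2 + 7*m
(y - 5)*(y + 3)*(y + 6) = y^3 + 4*y^2 - 27*y - 90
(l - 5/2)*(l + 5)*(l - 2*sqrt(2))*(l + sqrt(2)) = l^4 - sqrt(2)*l^3 + 5*l^3/2 - 33*l^2/2 - 5*sqrt(2)*l^2/2 - 10*l + 25*sqrt(2)*l/2 + 50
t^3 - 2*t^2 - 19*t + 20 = (t - 5)*(t - 1)*(t + 4)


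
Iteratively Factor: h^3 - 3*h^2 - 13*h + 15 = (h - 1)*(h^2 - 2*h - 15) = (h - 5)*(h - 1)*(h + 3)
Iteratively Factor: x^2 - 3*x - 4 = (x + 1)*(x - 4)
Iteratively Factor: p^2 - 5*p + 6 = (p - 3)*(p - 2)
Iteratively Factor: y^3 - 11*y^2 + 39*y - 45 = (y - 3)*(y^2 - 8*y + 15) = (y - 5)*(y - 3)*(y - 3)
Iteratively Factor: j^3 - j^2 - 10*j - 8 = (j + 2)*(j^2 - 3*j - 4) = (j - 4)*(j + 2)*(j + 1)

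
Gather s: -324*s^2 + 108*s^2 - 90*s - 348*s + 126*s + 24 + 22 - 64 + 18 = -216*s^2 - 312*s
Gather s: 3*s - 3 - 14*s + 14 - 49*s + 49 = 60 - 60*s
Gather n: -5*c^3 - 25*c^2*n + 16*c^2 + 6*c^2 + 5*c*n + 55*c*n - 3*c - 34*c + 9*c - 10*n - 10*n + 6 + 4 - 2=-5*c^3 + 22*c^2 - 28*c + n*(-25*c^2 + 60*c - 20) + 8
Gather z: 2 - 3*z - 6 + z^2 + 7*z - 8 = z^2 + 4*z - 12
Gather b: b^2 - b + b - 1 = b^2 - 1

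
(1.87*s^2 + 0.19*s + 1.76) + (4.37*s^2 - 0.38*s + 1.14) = 6.24*s^2 - 0.19*s + 2.9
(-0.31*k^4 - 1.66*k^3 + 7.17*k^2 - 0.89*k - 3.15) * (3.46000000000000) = -1.0726*k^4 - 5.7436*k^3 + 24.8082*k^2 - 3.0794*k - 10.899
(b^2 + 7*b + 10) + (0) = b^2 + 7*b + 10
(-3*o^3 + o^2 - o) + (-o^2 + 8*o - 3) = -3*o^3 + 7*o - 3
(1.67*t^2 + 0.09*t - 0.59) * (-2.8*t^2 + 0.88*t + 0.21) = -4.676*t^4 + 1.2176*t^3 + 2.0819*t^2 - 0.5003*t - 0.1239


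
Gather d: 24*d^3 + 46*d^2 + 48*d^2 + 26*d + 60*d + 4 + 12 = 24*d^3 + 94*d^2 + 86*d + 16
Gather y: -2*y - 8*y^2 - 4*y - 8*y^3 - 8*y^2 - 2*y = -8*y^3 - 16*y^2 - 8*y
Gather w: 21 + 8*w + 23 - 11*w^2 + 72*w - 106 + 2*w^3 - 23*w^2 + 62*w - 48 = 2*w^3 - 34*w^2 + 142*w - 110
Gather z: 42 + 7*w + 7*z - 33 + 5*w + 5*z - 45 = 12*w + 12*z - 36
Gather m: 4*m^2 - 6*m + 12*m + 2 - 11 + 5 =4*m^2 + 6*m - 4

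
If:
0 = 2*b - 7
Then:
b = 7/2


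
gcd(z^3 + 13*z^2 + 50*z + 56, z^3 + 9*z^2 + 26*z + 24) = z^2 + 6*z + 8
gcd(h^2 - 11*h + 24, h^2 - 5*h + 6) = h - 3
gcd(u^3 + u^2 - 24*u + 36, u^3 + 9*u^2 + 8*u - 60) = u^2 + 4*u - 12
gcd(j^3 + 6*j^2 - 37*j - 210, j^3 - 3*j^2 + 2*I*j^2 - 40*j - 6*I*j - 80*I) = j + 5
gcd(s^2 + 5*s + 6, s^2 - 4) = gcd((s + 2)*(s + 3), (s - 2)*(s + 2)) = s + 2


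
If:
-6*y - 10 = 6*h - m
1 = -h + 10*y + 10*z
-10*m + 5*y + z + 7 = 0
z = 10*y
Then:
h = -685/443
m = 1534/2215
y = -11/2215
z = -22/443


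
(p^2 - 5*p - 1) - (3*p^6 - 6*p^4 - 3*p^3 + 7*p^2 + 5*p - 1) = -3*p^6 + 6*p^4 + 3*p^3 - 6*p^2 - 10*p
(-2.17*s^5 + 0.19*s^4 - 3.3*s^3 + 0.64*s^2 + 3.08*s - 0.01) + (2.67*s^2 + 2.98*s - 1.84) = -2.17*s^5 + 0.19*s^4 - 3.3*s^3 + 3.31*s^2 + 6.06*s - 1.85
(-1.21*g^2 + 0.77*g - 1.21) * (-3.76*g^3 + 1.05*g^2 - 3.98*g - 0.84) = 4.5496*g^5 - 4.1657*g^4 + 10.1739*g^3 - 3.3187*g^2 + 4.169*g + 1.0164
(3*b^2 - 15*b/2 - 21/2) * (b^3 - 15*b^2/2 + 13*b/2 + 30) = 3*b^5 - 30*b^4 + 261*b^3/4 + 120*b^2 - 1173*b/4 - 315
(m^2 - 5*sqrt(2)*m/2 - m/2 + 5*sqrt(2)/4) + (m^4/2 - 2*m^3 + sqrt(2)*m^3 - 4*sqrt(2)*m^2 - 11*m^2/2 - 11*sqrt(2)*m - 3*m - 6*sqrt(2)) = m^4/2 - 2*m^3 + sqrt(2)*m^3 - 4*sqrt(2)*m^2 - 9*m^2/2 - 27*sqrt(2)*m/2 - 7*m/2 - 19*sqrt(2)/4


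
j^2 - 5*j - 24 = (j - 8)*(j + 3)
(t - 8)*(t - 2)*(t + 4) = t^3 - 6*t^2 - 24*t + 64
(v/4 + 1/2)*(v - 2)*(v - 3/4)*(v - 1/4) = v^4/4 - v^3/4 - 61*v^2/64 + v - 3/16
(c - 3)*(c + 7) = c^2 + 4*c - 21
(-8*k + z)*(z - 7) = -8*k*z + 56*k + z^2 - 7*z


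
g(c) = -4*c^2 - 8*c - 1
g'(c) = -8*c - 8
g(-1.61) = 1.51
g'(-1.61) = 4.88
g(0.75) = -9.25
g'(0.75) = -14.00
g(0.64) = -7.76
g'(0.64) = -13.12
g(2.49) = -45.72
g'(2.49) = -27.92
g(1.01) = -13.16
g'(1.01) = -16.08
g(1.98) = -32.52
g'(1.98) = -23.84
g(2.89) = -57.53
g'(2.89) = -31.12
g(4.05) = -99.01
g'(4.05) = -40.40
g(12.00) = -673.00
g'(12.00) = -104.00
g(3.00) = -61.00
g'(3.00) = -32.00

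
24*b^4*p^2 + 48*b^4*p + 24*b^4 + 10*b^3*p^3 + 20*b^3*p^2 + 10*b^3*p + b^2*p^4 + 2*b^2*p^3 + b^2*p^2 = (4*b + p)*(6*b + p)*(b*p + b)^2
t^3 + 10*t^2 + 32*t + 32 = (t + 2)*(t + 4)^2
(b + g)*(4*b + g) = 4*b^2 + 5*b*g + g^2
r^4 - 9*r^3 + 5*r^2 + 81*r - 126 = (r - 7)*(r - 3)*(r - 2)*(r + 3)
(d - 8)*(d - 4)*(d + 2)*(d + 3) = d^4 - 7*d^3 - 22*d^2 + 88*d + 192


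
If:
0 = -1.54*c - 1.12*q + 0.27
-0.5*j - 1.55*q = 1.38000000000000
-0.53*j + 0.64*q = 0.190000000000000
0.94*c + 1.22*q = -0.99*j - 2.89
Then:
No Solution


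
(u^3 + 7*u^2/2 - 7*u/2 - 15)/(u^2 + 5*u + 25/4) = 2*(u^2 + u - 6)/(2*u + 5)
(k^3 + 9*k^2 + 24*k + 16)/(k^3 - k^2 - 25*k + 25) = (k^3 + 9*k^2 + 24*k + 16)/(k^3 - k^2 - 25*k + 25)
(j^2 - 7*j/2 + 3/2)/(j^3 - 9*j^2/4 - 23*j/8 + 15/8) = 4/(4*j + 5)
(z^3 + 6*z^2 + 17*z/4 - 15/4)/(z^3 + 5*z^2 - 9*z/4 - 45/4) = (2*z - 1)/(2*z - 3)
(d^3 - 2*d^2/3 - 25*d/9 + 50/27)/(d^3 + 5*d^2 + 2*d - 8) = (27*d^3 - 18*d^2 - 75*d + 50)/(27*(d^3 + 5*d^2 + 2*d - 8))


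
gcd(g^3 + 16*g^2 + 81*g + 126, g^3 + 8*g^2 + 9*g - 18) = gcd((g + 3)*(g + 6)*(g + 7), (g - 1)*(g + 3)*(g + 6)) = g^2 + 9*g + 18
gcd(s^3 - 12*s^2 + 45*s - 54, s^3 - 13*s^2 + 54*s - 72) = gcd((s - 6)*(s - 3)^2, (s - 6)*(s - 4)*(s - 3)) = s^2 - 9*s + 18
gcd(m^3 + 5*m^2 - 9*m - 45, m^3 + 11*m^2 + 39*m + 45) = m^2 + 8*m + 15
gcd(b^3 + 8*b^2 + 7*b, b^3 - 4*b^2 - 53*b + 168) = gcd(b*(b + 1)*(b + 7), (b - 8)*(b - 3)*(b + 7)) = b + 7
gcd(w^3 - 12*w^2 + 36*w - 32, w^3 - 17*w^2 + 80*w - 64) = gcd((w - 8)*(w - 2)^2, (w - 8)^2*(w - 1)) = w - 8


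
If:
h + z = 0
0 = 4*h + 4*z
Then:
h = -z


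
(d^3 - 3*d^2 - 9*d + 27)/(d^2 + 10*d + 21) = (d^2 - 6*d + 9)/(d + 7)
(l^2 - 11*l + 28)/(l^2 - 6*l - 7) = (l - 4)/(l + 1)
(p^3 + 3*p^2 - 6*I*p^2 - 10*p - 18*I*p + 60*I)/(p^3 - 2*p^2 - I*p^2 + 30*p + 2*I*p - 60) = (p + 5)/(p + 5*I)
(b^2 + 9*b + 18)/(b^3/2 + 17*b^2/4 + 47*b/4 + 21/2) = 4*(b + 6)/(2*b^2 + 11*b + 14)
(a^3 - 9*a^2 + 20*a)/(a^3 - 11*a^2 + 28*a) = (a - 5)/(a - 7)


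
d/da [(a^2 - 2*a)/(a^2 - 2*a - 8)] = 16*(1 - a)/(a^4 - 4*a^3 - 12*a^2 + 32*a + 64)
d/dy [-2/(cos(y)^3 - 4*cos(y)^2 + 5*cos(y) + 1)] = 2*(-3*cos(y)^2 + 8*cos(y) - 5)*sin(y)/(cos(y)^3 - 4*cos(y)^2 + 5*cos(y) + 1)^2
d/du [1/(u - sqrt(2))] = -1/(u - sqrt(2))^2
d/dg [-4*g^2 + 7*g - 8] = 7 - 8*g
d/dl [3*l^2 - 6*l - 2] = 6*l - 6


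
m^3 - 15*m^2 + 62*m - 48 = (m - 8)*(m - 6)*(m - 1)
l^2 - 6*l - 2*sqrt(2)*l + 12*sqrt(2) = (l - 6)*(l - 2*sqrt(2))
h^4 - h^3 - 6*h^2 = h^2*(h - 3)*(h + 2)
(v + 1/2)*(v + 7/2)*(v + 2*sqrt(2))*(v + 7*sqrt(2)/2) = v^4 + 4*v^3 + 11*sqrt(2)*v^3/2 + 63*v^2/4 + 22*sqrt(2)*v^2 + 77*sqrt(2)*v/8 + 56*v + 49/2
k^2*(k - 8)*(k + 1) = k^4 - 7*k^3 - 8*k^2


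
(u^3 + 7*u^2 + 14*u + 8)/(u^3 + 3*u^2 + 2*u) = (u + 4)/u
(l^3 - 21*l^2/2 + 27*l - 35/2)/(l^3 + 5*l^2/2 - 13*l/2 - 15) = (l^2 - 8*l + 7)/(l^2 + 5*l + 6)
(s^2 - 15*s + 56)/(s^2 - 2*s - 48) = (s - 7)/(s + 6)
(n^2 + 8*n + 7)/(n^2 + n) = (n + 7)/n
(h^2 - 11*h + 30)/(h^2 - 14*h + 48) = (h - 5)/(h - 8)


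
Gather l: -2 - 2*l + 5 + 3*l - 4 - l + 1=0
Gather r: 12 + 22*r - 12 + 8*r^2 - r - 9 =8*r^2 + 21*r - 9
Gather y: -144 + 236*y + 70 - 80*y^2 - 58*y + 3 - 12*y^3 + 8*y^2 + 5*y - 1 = -12*y^3 - 72*y^2 + 183*y - 72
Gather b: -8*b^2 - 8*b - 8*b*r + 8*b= -8*b^2 - 8*b*r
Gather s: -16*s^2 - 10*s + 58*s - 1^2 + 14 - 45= -16*s^2 + 48*s - 32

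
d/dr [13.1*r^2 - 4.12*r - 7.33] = 26.2*r - 4.12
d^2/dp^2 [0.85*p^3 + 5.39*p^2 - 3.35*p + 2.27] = 5.1*p + 10.78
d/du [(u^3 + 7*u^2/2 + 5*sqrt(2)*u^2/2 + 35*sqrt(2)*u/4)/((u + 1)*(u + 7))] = (4*u^4 + 64*u^3 + 45*sqrt(2)*u^2 + 196*u^2 + 196*u + 140*sqrt(2)*u + 245*sqrt(2))/(4*(u^4 + 16*u^3 + 78*u^2 + 112*u + 49))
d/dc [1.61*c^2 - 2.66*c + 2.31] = 3.22*c - 2.66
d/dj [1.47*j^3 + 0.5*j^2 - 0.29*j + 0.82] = 4.41*j^2 + 1.0*j - 0.29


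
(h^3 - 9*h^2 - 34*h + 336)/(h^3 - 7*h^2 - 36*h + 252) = (h - 8)/(h - 6)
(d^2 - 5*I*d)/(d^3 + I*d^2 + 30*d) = 1/(d + 6*I)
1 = 1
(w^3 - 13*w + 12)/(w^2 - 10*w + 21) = (w^2 + 3*w - 4)/(w - 7)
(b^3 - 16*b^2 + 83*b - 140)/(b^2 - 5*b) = b - 11 + 28/b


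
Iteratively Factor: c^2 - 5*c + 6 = (c - 2)*(c - 3)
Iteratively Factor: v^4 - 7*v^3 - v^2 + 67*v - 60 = (v + 3)*(v^3 - 10*v^2 + 29*v - 20) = (v - 1)*(v + 3)*(v^2 - 9*v + 20) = (v - 5)*(v - 1)*(v + 3)*(v - 4)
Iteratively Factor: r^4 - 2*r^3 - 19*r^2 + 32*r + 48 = (r + 1)*(r^3 - 3*r^2 - 16*r + 48) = (r - 3)*(r + 1)*(r^2 - 16) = (r - 4)*(r - 3)*(r + 1)*(r + 4)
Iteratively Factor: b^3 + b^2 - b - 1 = (b + 1)*(b^2 - 1) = (b + 1)^2*(b - 1)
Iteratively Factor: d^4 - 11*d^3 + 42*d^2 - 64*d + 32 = (d - 1)*(d^3 - 10*d^2 + 32*d - 32) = (d - 4)*(d - 1)*(d^2 - 6*d + 8) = (d - 4)^2*(d - 1)*(d - 2)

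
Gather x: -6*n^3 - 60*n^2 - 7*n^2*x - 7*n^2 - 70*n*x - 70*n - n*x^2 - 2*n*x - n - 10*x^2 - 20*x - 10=-6*n^3 - 67*n^2 - 71*n + x^2*(-n - 10) + x*(-7*n^2 - 72*n - 20) - 10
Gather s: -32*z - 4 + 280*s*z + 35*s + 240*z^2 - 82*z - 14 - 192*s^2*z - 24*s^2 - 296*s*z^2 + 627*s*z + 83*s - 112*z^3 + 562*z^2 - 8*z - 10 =s^2*(-192*z - 24) + s*(-296*z^2 + 907*z + 118) - 112*z^3 + 802*z^2 - 122*z - 28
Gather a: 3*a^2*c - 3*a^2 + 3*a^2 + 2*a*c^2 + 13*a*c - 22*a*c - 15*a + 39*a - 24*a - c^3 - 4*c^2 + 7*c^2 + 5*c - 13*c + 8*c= 3*a^2*c + a*(2*c^2 - 9*c) - c^3 + 3*c^2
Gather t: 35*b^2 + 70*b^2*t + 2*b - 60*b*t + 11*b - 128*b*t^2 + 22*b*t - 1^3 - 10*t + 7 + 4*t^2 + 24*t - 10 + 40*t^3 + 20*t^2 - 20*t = 35*b^2 + 13*b + 40*t^3 + t^2*(24 - 128*b) + t*(70*b^2 - 38*b - 6) - 4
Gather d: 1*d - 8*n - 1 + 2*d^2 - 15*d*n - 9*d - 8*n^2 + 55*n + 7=2*d^2 + d*(-15*n - 8) - 8*n^2 + 47*n + 6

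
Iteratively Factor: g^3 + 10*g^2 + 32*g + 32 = (g + 2)*(g^2 + 8*g + 16) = (g + 2)*(g + 4)*(g + 4)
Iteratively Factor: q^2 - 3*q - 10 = (q + 2)*(q - 5)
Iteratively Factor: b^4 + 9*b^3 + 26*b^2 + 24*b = (b + 3)*(b^3 + 6*b^2 + 8*b) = (b + 2)*(b + 3)*(b^2 + 4*b) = (b + 2)*(b + 3)*(b + 4)*(b)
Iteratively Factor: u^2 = (u)*(u)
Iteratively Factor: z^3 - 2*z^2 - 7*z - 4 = (z + 1)*(z^2 - 3*z - 4) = (z + 1)^2*(z - 4)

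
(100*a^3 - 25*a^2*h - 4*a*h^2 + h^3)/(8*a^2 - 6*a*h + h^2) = (25*a^2 - h^2)/(2*a - h)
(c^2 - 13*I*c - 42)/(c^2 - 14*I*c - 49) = (c - 6*I)/(c - 7*I)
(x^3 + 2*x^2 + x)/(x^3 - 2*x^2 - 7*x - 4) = x/(x - 4)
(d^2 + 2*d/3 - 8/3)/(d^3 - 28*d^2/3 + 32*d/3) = (d + 2)/(d*(d - 8))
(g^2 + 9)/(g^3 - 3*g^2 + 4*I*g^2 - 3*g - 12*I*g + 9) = (g - 3*I)/(g^2 + g*(-3 + I) - 3*I)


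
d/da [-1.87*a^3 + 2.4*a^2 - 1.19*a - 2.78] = -5.61*a^2 + 4.8*a - 1.19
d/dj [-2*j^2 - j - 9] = -4*j - 1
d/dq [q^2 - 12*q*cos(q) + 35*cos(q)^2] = 12*q*sin(q) + 2*q - 35*sin(2*q) - 12*cos(q)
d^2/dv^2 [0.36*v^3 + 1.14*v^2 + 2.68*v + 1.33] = 2.16*v + 2.28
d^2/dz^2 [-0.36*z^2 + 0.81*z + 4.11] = -0.720000000000000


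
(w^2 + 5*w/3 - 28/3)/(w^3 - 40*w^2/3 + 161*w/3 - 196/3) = (w + 4)/(w^2 - 11*w + 28)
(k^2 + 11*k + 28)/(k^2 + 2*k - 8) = (k + 7)/(k - 2)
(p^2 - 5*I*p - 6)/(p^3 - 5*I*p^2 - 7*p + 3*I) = (p - 2*I)/(p^2 - 2*I*p - 1)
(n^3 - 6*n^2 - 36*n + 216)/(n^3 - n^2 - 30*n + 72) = (n^2 - 12*n + 36)/(n^2 - 7*n + 12)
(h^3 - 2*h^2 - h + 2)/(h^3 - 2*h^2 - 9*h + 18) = (h^2 - 1)/(h^2 - 9)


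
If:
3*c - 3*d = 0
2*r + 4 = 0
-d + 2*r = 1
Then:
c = -5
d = -5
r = -2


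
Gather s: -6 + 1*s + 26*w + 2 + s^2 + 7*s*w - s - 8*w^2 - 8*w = s^2 + 7*s*w - 8*w^2 + 18*w - 4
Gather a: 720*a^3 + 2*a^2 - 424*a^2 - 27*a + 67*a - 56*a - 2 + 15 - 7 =720*a^3 - 422*a^2 - 16*a + 6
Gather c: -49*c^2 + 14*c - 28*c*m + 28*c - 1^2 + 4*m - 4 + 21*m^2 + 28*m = -49*c^2 + c*(42 - 28*m) + 21*m^2 + 32*m - 5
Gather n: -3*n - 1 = -3*n - 1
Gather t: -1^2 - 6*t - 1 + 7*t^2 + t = 7*t^2 - 5*t - 2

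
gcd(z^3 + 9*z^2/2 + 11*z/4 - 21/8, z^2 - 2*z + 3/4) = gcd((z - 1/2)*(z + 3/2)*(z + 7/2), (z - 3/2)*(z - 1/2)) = z - 1/2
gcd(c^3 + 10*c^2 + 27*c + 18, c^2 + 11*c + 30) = c + 6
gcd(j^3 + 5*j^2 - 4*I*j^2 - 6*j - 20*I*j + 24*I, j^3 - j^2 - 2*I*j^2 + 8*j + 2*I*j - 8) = j^2 + j*(-1 - 4*I) + 4*I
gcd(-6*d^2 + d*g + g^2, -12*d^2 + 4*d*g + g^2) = 2*d - g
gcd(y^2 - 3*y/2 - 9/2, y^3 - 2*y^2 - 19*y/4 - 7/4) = 1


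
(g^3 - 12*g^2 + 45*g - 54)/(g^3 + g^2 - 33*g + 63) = (g - 6)/(g + 7)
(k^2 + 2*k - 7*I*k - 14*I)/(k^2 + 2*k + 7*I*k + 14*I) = (k - 7*I)/(k + 7*I)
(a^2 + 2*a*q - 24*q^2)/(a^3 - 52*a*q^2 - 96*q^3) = (-a + 4*q)/(-a^2 + 6*a*q + 16*q^2)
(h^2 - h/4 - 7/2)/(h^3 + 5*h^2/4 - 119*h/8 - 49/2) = 2*(h - 2)/(2*h^2 - h - 28)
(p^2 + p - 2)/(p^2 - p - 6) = (p - 1)/(p - 3)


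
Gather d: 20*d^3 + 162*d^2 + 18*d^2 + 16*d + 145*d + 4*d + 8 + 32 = 20*d^3 + 180*d^2 + 165*d + 40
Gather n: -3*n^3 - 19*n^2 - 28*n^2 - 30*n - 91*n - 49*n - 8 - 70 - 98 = -3*n^3 - 47*n^2 - 170*n - 176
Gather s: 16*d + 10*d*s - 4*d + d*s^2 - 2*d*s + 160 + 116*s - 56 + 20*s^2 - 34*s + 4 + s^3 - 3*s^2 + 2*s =12*d + s^3 + s^2*(d + 17) + s*(8*d + 84) + 108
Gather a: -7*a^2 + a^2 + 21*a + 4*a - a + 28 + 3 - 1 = -6*a^2 + 24*a + 30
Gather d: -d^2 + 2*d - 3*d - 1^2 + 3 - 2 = -d^2 - d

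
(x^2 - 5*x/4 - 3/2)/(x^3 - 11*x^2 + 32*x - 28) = (x + 3/4)/(x^2 - 9*x + 14)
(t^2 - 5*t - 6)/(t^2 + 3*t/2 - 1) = 2*(t^2 - 5*t - 6)/(2*t^2 + 3*t - 2)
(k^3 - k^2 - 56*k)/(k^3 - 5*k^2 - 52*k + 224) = k/(k - 4)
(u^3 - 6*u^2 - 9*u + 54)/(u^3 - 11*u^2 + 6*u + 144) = (u - 3)/(u - 8)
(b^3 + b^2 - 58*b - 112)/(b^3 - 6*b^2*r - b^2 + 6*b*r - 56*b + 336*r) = (-b - 2)/(-b + 6*r)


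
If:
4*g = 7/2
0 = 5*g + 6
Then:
No Solution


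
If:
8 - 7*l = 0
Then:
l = 8/7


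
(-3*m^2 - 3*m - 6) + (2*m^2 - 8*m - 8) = -m^2 - 11*m - 14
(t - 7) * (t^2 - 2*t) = t^3 - 9*t^2 + 14*t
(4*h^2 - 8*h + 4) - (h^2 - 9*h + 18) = 3*h^2 + h - 14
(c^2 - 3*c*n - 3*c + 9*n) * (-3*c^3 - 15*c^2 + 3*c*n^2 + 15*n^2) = -3*c^5 + 9*c^4*n - 6*c^4 + 3*c^3*n^2 + 18*c^3*n + 45*c^3 - 9*c^2*n^3 + 6*c^2*n^2 - 135*c^2*n - 18*c*n^3 - 45*c*n^2 + 135*n^3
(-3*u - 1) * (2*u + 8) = -6*u^2 - 26*u - 8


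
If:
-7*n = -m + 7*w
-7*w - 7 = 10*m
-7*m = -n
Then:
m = 7/38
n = 49/38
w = -24/19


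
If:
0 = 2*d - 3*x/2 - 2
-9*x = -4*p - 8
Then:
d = 3*x/4 + 1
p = 9*x/4 - 2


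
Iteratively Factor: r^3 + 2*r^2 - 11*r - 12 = (r + 4)*(r^2 - 2*r - 3) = (r + 1)*(r + 4)*(r - 3)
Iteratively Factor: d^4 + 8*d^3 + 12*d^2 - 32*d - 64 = (d + 4)*(d^3 + 4*d^2 - 4*d - 16) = (d - 2)*(d + 4)*(d^2 + 6*d + 8) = (d - 2)*(d + 2)*(d + 4)*(d + 4)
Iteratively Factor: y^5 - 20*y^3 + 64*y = (y)*(y^4 - 20*y^2 + 64) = y*(y - 4)*(y^3 + 4*y^2 - 4*y - 16) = y*(y - 4)*(y - 2)*(y^2 + 6*y + 8) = y*(y - 4)*(y - 2)*(y + 2)*(y + 4)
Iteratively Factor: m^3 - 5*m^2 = (m - 5)*(m^2) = m*(m - 5)*(m)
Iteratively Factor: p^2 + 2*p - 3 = (p - 1)*(p + 3)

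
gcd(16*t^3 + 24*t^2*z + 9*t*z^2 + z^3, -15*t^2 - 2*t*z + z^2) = 1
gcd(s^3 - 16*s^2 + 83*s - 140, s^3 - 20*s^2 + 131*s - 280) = s^2 - 12*s + 35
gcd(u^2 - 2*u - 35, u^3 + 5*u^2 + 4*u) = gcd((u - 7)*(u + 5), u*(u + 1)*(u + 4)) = 1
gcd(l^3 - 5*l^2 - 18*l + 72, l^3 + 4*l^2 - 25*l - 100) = l + 4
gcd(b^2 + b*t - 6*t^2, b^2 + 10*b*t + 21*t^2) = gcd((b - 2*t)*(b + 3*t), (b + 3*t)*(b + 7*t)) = b + 3*t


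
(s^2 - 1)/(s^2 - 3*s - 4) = (s - 1)/(s - 4)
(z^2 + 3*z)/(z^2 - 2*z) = (z + 3)/(z - 2)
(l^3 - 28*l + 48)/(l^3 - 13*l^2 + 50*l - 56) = (l + 6)/(l - 7)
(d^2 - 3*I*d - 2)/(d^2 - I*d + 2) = (d - I)/(d + I)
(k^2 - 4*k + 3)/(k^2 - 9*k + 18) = (k - 1)/(k - 6)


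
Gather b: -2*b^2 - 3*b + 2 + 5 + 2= -2*b^2 - 3*b + 9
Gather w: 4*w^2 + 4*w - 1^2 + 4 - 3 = 4*w^2 + 4*w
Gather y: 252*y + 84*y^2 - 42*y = 84*y^2 + 210*y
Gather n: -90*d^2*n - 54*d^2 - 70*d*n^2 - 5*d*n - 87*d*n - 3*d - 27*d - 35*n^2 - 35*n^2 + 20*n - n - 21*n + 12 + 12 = -54*d^2 - 30*d + n^2*(-70*d - 70) + n*(-90*d^2 - 92*d - 2) + 24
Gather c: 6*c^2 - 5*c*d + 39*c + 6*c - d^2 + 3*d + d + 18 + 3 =6*c^2 + c*(45 - 5*d) - d^2 + 4*d + 21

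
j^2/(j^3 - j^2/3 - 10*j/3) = 3*j/(3*j^2 - j - 10)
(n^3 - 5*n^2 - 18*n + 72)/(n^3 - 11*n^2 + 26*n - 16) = (n^3 - 5*n^2 - 18*n + 72)/(n^3 - 11*n^2 + 26*n - 16)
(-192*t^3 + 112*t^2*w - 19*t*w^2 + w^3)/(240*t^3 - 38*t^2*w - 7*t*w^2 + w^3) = (-24*t^2 + 11*t*w - w^2)/(30*t^2 - t*w - w^2)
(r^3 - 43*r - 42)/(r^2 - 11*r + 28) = (r^2 + 7*r + 6)/(r - 4)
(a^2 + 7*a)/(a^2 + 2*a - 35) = a/(a - 5)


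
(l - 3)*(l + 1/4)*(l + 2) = l^3 - 3*l^2/4 - 25*l/4 - 3/2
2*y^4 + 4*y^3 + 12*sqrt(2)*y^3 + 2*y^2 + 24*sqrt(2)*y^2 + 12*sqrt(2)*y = y*(y + 6*sqrt(2))*(sqrt(2)*y + sqrt(2))^2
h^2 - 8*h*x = h*(h - 8*x)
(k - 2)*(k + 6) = k^2 + 4*k - 12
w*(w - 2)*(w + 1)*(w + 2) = w^4 + w^3 - 4*w^2 - 4*w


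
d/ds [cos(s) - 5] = -sin(s)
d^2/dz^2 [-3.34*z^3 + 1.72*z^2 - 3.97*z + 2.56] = 3.44 - 20.04*z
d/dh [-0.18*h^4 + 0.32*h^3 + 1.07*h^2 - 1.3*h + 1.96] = -0.72*h^3 + 0.96*h^2 + 2.14*h - 1.3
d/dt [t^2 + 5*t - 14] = 2*t + 5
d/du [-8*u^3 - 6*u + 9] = -24*u^2 - 6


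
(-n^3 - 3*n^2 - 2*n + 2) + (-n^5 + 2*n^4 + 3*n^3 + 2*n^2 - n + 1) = -n^5 + 2*n^4 + 2*n^3 - n^2 - 3*n + 3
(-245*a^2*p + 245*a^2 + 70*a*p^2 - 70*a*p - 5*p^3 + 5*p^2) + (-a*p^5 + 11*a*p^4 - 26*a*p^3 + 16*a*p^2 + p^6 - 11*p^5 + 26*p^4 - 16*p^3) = -245*a^2*p + 245*a^2 - a*p^5 + 11*a*p^4 - 26*a*p^3 + 86*a*p^2 - 70*a*p + p^6 - 11*p^5 + 26*p^4 - 21*p^3 + 5*p^2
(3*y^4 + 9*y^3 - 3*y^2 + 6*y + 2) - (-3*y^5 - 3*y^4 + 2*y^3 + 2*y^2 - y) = 3*y^5 + 6*y^4 + 7*y^3 - 5*y^2 + 7*y + 2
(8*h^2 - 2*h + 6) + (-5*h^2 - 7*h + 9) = 3*h^2 - 9*h + 15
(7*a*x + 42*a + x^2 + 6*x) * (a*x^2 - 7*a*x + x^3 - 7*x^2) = 7*a^2*x^3 - 7*a^2*x^2 - 294*a^2*x + 8*a*x^4 - 8*a*x^3 - 336*a*x^2 + x^5 - x^4 - 42*x^3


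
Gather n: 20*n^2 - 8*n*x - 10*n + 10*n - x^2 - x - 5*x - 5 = 20*n^2 - 8*n*x - x^2 - 6*x - 5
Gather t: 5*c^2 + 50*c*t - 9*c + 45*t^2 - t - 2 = 5*c^2 - 9*c + 45*t^2 + t*(50*c - 1) - 2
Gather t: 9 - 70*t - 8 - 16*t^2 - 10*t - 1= -16*t^2 - 80*t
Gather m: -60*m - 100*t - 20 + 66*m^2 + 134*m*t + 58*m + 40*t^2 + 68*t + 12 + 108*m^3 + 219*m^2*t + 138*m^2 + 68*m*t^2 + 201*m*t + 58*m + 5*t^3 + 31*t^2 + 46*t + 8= 108*m^3 + m^2*(219*t + 204) + m*(68*t^2 + 335*t + 56) + 5*t^3 + 71*t^2 + 14*t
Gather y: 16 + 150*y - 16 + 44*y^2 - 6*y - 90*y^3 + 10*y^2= -90*y^3 + 54*y^2 + 144*y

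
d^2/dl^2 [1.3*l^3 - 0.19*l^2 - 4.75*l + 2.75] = 7.8*l - 0.38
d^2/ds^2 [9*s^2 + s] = 18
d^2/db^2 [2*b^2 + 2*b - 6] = 4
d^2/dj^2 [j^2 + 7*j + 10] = 2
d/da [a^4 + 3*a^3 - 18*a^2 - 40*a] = 4*a^3 + 9*a^2 - 36*a - 40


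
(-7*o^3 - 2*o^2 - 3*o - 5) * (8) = -56*o^3 - 16*o^2 - 24*o - 40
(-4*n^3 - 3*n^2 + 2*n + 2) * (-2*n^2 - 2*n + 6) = 8*n^5 + 14*n^4 - 22*n^3 - 26*n^2 + 8*n + 12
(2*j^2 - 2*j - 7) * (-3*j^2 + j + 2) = -6*j^4 + 8*j^3 + 23*j^2 - 11*j - 14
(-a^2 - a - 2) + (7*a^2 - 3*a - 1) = 6*a^2 - 4*a - 3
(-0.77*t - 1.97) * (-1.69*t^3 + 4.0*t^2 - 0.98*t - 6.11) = 1.3013*t^4 + 0.2493*t^3 - 7.1254*t^2 + 6.6353*t + 12.0367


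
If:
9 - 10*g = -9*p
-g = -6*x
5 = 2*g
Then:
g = 5/2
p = 16/9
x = 5/12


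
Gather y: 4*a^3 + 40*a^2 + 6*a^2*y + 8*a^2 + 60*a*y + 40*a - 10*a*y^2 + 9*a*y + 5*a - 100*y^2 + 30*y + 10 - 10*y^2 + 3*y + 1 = 4*a^3 + 48*a^2 + 45*a + y^2*(-10*a - 110) + y*(6*a^2 + 69*a + 33) + 11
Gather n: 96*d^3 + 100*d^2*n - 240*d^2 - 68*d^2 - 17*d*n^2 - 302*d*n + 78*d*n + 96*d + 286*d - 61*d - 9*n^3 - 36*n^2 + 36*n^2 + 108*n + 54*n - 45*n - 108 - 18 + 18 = 96*d^3 - 308*d^2 - 17*d*n^2 + 321*d - 9*n^3 + n*(100*d^2 - 224*d + 117) - 108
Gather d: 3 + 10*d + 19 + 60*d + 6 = 70*d + 28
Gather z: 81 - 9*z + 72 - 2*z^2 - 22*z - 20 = -2*z^2 - 31*z + 133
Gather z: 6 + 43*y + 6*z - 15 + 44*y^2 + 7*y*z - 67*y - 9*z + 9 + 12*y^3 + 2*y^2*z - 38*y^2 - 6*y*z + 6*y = 12*y^3 + 6*y^2 - 18*y + z*(2*y^2 + y - 3)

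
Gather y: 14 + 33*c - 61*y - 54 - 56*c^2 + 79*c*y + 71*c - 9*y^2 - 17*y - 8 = -56*c^2 + 104*c - 9*y^2 + y*(79*c - 78) - 48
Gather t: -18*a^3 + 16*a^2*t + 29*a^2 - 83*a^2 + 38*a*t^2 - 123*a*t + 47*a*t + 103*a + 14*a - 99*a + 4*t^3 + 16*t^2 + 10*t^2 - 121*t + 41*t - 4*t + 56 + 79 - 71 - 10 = -18*a^3 - 54*a^2 + 18*a + 4*t^3 + t^2*(38*a + 26) + t*(16*a^2 - 76*a - 84) + 54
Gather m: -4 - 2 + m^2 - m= m^2 - m - 6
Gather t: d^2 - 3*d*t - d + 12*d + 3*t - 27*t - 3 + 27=d^2 + 11*d + t*(-3*d - 24) + 24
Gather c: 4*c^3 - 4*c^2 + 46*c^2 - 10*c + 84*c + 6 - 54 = 4*c^3 + 42*c^2 + 74*c - 48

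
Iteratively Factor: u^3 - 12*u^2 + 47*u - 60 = (u - 5)*(u^2 - 7*u + 12) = (u - 5)*(u - 4)*(u - 3)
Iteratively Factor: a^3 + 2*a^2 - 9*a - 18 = (a + 2)*(a^2 - 9) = (a - 3)*(a + 2)*(a + 3)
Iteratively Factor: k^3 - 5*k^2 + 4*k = (k - 4)*(k^2 - k) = k*(k - 4)*(k - 1)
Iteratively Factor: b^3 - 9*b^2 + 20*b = (b)*(b^2 - 9*b + 20) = b*(b - 4)*(b - 5)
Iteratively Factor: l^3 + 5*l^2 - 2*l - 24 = (l - 2)*(l^2 + 7*l + 12) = (l - 2)*(l + 3)*(l + 4)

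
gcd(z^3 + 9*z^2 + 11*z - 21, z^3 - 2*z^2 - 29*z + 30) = z - 1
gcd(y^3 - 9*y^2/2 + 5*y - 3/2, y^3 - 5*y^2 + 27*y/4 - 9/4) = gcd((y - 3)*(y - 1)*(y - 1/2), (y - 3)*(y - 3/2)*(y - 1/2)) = y^2 - 7*y/2 + 3/2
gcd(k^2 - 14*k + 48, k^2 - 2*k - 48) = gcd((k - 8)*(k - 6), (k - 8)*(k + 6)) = k - 8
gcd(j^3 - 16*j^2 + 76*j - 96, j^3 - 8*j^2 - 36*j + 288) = j^2 - 14*j + 48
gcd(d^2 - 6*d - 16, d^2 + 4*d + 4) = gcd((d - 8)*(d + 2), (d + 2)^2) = d + 2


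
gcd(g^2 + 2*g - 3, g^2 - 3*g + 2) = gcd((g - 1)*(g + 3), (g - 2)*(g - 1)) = g - 1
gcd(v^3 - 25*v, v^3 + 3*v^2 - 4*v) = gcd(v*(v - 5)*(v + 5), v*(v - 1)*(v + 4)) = v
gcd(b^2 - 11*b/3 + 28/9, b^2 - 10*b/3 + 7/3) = b - 7/3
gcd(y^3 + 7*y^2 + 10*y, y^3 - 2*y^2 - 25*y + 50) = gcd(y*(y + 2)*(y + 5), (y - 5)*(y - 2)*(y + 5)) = y + 5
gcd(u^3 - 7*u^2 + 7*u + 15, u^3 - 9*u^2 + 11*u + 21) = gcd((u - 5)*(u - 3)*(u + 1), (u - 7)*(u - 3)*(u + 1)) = u^2 - 2*u - 3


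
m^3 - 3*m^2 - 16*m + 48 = (m - 4)*(m - 3)*(m + 4)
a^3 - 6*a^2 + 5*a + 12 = (a - 4)*(a - 3)*(a + 1)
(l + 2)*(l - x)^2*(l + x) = l^4 - l^3*x + 2*l^3 - l^2*x^2 - 2*l^2*x + l*x^3 - 2*l*x^2 + 2*x^3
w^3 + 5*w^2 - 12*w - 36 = (w - 3)*(w + 2)*(w + 6)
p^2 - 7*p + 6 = (p - 6)*(p - 1)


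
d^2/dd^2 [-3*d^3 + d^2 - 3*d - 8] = 2 - 18*d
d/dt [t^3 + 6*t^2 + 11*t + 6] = 3*t^2 + 12*t + 11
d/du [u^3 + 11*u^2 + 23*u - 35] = 3*u^2 + 22*u + 23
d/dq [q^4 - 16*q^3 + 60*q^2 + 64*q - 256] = 4*q^3 - 48*q^2 + 120*q + 64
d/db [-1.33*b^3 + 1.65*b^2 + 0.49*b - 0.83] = -3.99*b^2 + 3.3*b + 0.49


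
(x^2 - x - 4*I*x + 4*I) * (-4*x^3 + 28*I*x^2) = -4*x^5 + 4*x^4 + 44*I*x^4 + 112*x^3 - 44*I*x^3 - 112*x^2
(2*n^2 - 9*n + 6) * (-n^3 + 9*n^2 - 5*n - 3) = -2*n^5 + 27*n^4 - 97*n^3 + 93*n^2 - 3*n - 18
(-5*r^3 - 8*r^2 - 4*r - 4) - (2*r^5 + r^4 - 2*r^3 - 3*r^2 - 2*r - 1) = -2*r^5 - r^4 - 3*r^3 - 5*r^2 - 2*r - 3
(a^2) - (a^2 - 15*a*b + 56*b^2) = 15*a*b - 56*b^2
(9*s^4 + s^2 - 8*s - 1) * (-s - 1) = -9*s^5 - 9*s^4 - s^3 + 7*s^2 + 9*s + 1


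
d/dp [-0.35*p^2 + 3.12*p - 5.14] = 3.12 - 0.7*p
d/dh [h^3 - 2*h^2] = h*(3*h - 4)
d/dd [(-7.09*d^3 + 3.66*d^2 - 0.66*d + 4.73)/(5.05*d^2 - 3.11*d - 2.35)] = (-35.8045*d^4 + 44.0998*d^3 + 41.9349*d^2 - 64.975*d + 16.2613)/(25.5025*d^4 - 31.411*d^3 - 14.0629*d^2 + 14.617*d + 5.5225)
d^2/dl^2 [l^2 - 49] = 2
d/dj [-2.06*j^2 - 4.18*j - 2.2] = -4.12*j - 4.18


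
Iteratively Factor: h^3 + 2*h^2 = (h + 2)*(h^2) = h*(h + 2)*(h)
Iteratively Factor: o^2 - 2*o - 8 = (o + 2)*(o - 4)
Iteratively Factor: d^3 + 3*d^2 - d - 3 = (d + 1)*(d^2 + 2*d - 3) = (d - 1)*(d + 1)*(d + 3)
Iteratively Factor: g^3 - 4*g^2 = (g - 4)*(g^2) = g*(g - 4)*(g)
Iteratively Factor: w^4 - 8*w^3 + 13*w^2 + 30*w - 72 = (w + 2)*(w^3 - 10*w^2 + 33*w - 36) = (w - 3)*(w + 2)*(w^2 - 7*w + 12) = (w - 4)*(w - 3)*(w + 2)*(w - 3)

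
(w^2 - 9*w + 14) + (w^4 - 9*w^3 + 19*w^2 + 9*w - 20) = w^4 - 9*w^3 + 20*w^2 - 6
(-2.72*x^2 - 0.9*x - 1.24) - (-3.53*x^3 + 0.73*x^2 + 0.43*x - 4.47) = 3.53*x^3 - 3.45*x^2 - 1.33*x + 3.23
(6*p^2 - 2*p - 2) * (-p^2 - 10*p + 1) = -6*p^4 - 58*p^3 + 28*p^2 + 18*p - 2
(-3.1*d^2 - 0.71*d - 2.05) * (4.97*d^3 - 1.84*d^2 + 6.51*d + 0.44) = -15.407*d^5 + 2.1753*d^4 - 29.0631*d^3 - 2.2141*d^2 - 13.6579*d - 0.902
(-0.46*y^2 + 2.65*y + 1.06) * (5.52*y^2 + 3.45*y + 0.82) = -2.5392*y^4 + 13.041*y^3 + 14.6165*y^2 + 5.83*y + 0.8692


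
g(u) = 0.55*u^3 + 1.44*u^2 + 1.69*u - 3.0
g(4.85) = 101.82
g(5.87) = 167.78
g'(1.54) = 10.04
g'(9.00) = 161.26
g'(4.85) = 54.47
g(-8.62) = -262.85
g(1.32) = 3.00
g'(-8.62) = 99.47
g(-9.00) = -302.52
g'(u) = 1.65*u^2 + 2.88*u + 1.69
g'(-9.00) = 109.42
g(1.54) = 5.03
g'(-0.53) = 0.63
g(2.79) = 24.87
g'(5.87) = 75.45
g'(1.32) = 8.37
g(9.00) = 529.80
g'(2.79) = 22.57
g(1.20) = 2.05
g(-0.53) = -3.57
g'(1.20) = 7.52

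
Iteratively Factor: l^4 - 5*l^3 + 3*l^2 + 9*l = (l)*(l^3 - 5*l^2 + 3*l + 9) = l*(l - 3)*(l^2 - 2*l - 3) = l*(l - 3)^2*(l + 1)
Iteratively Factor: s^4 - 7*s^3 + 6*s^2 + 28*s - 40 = (s - 5)*(s^3 - 2*s^2 - 4*s + 8) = (s - 5)*(s + 2)*(s^2 - 4*s + 4) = (s - 5)*(s - 2)*(s + 2)*(s - 2)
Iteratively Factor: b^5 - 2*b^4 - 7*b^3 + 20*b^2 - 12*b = (b - 1)*(b^4 - b^3 - 8*b^2 + 12*b) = b*(b - 1)*(b^3 - b^2 - 8*b + 12) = b*(b - 2)*(b - 1)*(b^2 + b - 6) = b*(b - 2)*(b - 1)*(b + 3)*(b - 2)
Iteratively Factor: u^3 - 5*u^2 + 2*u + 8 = (u - 4)*(u^2 - u - 2) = (u - 4)*(u + 1)*(u - 2)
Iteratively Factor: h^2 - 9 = (h - 3)*(h + 3)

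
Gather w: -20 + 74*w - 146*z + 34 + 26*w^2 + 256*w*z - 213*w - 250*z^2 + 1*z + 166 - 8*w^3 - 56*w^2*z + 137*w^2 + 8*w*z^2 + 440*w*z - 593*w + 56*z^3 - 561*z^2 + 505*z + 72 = -8*w^3 + w^2*(163 - 56*z) + w*(8*z^2 + 696*z - 732) + 56*z^3 - 811*z^2 + 360*z + 252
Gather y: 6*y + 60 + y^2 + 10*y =y^2 + 16*y + 60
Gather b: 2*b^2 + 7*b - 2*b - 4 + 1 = 2*b^2 + 5*b - 3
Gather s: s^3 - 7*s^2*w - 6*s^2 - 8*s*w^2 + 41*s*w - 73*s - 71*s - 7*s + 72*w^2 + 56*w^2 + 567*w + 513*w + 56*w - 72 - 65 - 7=s^3 + s^2*(-7*w - 6) + s*(-8*w^2 + 41*w - 151) + 128*w^2 + 1136*w - 144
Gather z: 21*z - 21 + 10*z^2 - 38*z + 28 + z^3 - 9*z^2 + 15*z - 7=z^3 + z^2 - 2*z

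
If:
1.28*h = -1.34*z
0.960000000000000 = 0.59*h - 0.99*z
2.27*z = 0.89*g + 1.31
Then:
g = -2.99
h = 0.63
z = -0.60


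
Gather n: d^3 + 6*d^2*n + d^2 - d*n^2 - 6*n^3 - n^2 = d^3 + 6*d^2*n + d^2 - 6*n^3 + n^2*(-d - 1)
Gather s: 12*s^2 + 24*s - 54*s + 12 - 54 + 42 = 12*s^2 - 30*s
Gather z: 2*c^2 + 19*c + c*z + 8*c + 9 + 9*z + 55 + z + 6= 2*c^2 + 27*c + z*(c + 10) + 70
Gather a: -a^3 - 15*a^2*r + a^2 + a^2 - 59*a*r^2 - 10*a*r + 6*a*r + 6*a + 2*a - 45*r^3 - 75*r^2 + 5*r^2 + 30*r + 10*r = -a^3 + a^2*(2 - 15*r) + a*(-59*r^2 - 4*r + 8) - 45*r^3 - 70*r^2 + 40*r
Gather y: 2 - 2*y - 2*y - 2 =-4*y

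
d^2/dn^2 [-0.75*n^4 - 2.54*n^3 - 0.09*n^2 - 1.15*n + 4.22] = -9.0*n^2 - 15.24*n - 0.18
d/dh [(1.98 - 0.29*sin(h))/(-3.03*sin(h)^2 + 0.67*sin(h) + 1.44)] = (-0.8787*sin(h)^2 + 11.9988*sin(h) - 1.7442)*cos(h)/(9.1809*sin(h)^4 - 4.0602*sin(h)^3 - 8.2775*sin(h)^2 + 1.9296*sin(h) + 2.0736)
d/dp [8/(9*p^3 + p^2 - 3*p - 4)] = 8*(-27*p^2 - 2*p + 3)/(9*p^3 + p^2 - 3*p - 4)^2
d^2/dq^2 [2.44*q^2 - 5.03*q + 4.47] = 4.88000000000000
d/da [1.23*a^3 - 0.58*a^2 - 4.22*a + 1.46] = 3.69*a^2 - 1.16*a - 4.22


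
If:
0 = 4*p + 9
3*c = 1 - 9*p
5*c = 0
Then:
No Solution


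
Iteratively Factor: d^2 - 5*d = (d - 5)*(d)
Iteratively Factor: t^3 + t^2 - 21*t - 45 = (t - 5)*(t^2 + 6*t + 9) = (t - 5)*(t + 3)*(t + 3)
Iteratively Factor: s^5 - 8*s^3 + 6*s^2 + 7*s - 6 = (s + 1)*(s^4 - s^3 - 7*s^2 + 13*s - 6) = (s - 1)*(s + 1)*(s^3 - 7*s + 6) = (s - 1)*(s + 1)*(s + 3)*(s^2 - 3*s + 2) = (s - 1)^2*(s + 1)*(s + 3)*(s - 2)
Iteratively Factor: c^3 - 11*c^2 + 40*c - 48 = (c - 4)*(c^2 - 7*c + 12) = (c - 4)^2*(c - 3)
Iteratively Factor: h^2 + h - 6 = (h - 2)*(h + 3)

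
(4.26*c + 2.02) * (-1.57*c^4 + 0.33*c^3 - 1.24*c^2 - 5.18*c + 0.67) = -6.6882*c^5 - 1.7656*c^4 - 4.6158*c^3 - 24.5716*c^2 - 7.6094*c + 1.3534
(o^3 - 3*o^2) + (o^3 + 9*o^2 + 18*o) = 2*o^3 + 6*o^2 + 18*o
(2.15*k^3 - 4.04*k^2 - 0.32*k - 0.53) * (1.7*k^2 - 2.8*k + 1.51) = 3.655*k^5 - 12.888*k^4 + 14.0145*k^3 - 6.1054*k^2 + 1.0008*k - 0.8003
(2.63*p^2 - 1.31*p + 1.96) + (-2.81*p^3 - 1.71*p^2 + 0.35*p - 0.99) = -2.81*p^3 + 0.92*p^2 - 0.96*p + 0.97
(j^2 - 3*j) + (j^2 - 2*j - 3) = 2*j^2 - 5*j - 3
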